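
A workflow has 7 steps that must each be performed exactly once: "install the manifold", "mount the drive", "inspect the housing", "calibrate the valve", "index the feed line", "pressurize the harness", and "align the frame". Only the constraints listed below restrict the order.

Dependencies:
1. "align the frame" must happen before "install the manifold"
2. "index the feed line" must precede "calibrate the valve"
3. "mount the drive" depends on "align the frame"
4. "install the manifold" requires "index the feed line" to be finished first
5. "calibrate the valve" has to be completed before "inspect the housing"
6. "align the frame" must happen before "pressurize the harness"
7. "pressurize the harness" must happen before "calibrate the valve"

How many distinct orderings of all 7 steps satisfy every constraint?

62

2 steps have no prerequisites ("index the feed line", "align the frame"), so any of them could come first.
Enumerating by repeatedly choosing an available step (one whose prerequisites are all placed) gives 62 distinct complete orderings.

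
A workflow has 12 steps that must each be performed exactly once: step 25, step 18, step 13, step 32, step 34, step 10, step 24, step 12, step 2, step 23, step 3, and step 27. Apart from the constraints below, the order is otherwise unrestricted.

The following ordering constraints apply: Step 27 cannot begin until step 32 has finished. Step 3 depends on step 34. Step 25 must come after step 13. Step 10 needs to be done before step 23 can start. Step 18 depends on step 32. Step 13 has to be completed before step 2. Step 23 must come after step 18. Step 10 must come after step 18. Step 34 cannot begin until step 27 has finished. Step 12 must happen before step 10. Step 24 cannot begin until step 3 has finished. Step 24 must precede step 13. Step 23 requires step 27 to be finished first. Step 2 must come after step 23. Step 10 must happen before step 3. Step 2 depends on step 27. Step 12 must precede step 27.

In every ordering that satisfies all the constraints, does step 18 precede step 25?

Yes

Chaining the stated constraints: step 18 → step 10 → step 3 → step 24 → step 13 → step 25.
Hence step 18 necessarily comes before step 25.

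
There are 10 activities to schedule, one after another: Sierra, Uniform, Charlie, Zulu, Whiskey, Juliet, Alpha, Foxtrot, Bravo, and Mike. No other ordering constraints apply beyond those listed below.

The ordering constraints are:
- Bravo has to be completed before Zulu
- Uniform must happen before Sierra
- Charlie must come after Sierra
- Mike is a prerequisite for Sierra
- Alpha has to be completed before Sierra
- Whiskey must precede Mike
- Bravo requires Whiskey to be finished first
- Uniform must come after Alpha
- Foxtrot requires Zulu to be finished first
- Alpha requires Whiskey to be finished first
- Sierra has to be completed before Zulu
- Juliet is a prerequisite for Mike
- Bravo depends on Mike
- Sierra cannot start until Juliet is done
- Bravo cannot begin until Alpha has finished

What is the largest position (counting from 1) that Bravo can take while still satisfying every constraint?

The activities that are forced after Bravo, directly or by a chain of constraints, are Zulu, Foxtrot. That's 2 activities.
With 2 mandatory successors out of 10 activities total, the latest slot for Bravo is 10−2 = 8, and it's reachable by doing all non-successors before Bravo.

8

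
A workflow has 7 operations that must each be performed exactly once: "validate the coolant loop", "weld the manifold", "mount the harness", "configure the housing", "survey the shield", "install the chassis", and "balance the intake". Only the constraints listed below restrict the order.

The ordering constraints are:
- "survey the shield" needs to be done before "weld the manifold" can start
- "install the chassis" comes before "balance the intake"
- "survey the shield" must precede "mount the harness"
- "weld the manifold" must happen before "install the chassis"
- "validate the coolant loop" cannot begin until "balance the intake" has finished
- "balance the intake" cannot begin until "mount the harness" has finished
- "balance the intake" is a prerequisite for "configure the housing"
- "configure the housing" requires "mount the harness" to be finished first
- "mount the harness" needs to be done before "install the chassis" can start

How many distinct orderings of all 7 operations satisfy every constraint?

"survey the shield" is the only operation with nothing required before it, so every ordering starts there.
Systematically extending each partial ordering one operation at a time and counting, there are 4 complete orderings.

4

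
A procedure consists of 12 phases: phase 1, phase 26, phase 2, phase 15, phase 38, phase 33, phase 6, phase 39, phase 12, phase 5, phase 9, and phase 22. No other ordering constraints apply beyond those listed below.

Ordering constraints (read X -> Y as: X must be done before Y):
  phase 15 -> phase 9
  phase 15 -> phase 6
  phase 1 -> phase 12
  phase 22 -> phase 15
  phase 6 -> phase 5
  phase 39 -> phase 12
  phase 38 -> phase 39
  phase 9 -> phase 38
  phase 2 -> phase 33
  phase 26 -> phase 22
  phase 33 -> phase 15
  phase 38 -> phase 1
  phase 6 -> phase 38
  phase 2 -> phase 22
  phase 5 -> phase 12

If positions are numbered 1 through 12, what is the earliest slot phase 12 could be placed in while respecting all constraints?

Every phase that must precede phase 12 has to come before it. Tracing all chains that end at phase 12, those phases are: phase 1, phase 26, phase 2, phase 15, phase 38, phase 33, phase 6, phase 39, phase 5, phase 9, phase 22 — 11 in total.
So at minimum 11 phases come before phase 12, putting phase 12 no earlier than position 12. That position is achievable by scheduling exactly those predecessors first.

12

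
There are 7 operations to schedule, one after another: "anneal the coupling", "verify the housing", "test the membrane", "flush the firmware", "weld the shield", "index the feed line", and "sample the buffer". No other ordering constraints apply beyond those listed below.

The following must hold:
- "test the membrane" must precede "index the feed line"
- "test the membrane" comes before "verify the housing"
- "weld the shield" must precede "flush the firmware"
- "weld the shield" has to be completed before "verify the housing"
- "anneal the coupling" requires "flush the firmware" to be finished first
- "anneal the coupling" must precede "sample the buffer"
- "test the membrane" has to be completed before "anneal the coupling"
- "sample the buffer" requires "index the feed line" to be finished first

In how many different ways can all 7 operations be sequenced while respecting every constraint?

2 operations have no prerequisites ("test the membrane", "weld the shield"), so any of them could come first.
Systematically extending each partial ordering one operation at a time and counting, there are 42 complete orderings.

42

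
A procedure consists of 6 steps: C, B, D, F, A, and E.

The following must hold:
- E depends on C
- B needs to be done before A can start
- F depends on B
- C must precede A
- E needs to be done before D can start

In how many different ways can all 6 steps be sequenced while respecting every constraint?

2 steps have no prerequisites (C, B), so any of them could come first.
Enumerating by repeatedly choosing an available step (one whose prerequisites are all placed) gives 35 distinct complete orderings.

35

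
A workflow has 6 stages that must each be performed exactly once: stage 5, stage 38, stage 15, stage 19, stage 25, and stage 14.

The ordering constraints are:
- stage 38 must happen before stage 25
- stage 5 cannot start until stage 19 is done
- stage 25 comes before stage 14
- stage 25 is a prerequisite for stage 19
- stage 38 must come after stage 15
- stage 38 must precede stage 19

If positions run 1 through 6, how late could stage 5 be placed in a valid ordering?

No constraint forces any stage after stage 5, so it can be placed last, in position 6.

6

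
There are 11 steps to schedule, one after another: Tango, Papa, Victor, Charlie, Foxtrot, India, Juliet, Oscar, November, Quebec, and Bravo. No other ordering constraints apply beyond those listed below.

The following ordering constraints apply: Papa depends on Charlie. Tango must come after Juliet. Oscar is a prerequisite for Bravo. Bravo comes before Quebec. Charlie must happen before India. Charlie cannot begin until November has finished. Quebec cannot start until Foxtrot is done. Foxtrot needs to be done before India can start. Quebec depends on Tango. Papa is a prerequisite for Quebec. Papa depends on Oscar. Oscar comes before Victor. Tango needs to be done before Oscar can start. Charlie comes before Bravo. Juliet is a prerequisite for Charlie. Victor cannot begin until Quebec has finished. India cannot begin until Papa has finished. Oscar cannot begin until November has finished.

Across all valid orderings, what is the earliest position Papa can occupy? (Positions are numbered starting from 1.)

6

The steps that are forced before Papa, directly or transitively, are Tango, Charlie, Juliet, Oscar, November. That's 5 steps.
With 5 mandatory predecessors, the earliest Papa can sit is position 5+1 = 6, and placing just those 5 first achieves it.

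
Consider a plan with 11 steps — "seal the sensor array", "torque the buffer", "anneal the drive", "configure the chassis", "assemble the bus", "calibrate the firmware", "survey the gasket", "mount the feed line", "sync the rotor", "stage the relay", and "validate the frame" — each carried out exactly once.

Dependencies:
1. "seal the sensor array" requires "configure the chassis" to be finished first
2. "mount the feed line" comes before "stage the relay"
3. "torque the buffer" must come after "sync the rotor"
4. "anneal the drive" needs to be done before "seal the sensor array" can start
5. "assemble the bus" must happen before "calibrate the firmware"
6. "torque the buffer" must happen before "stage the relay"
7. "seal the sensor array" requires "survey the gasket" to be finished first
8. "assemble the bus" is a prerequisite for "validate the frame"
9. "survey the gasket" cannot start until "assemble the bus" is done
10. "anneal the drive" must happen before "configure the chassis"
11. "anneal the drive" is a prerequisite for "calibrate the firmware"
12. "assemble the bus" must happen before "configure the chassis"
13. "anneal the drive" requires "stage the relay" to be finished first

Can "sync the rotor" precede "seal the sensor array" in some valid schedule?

"sync the rotor" is actually forced before "seal the sensor array" by the constraints, so certainly some valid ordering has "sync the rotor" first.

Yes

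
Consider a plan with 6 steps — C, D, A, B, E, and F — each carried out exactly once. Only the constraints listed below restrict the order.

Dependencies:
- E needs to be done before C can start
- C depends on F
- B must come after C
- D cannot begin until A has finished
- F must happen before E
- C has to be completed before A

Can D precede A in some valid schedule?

No

There is a dependency chain A → D, so D always comes after A.
Hence D can never be scheduled before A.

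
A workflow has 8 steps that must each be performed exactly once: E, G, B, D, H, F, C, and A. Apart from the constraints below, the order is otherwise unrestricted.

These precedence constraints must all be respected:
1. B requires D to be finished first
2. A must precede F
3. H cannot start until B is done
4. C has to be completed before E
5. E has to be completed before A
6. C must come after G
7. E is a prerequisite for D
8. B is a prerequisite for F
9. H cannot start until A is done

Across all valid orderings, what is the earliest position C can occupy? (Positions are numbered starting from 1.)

Working backwards through the constraints from C, its only required predecessor is G.
So at minimum 1 step comes before C, putting C no earlier than position 2. That position is achievable by scheduling exactly that predecessor first.

2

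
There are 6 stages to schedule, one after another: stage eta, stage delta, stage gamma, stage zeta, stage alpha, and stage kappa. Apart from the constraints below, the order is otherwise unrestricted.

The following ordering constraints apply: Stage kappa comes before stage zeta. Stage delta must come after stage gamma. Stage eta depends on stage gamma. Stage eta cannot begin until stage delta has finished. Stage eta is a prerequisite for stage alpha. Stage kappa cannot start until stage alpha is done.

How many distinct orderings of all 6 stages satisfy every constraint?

Stage gamma is the only stage with nothing required before it, so every ordering starts there.
Continuing from there, at each step only one stage has all its prerequisites placed, so the ordering is fully determined — there is exactly 1.

1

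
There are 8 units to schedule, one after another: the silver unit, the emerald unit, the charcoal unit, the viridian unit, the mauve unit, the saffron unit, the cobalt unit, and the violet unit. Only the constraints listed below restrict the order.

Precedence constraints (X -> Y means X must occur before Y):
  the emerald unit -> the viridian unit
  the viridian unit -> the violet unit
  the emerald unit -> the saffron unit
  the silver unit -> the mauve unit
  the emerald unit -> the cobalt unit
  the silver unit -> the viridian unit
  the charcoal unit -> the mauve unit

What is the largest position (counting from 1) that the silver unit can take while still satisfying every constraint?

5

Every unit that must follow the silver unit has to come after it. Tracing all chains starting from the silver unit, those units are: the viridian unit, the mauve unit, the violet unit — 3 in total.
With 3 mandatory successors out of 8 units total, the latest slot for the silver unit is 8−3 = 5, and it's reachable by doing all non-successors before the silver unit.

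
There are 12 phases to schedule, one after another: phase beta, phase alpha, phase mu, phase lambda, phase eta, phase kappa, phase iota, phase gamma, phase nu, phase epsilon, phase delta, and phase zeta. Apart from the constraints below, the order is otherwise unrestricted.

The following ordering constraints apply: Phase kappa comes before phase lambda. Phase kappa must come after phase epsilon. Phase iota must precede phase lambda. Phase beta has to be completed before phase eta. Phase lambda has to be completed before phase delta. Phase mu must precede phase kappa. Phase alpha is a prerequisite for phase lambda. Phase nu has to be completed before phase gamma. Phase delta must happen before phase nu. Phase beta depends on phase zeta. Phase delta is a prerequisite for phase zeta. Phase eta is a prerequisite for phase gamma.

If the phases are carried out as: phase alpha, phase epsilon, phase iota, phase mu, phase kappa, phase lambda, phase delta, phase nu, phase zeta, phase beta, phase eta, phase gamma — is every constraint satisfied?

Checking each listed constraint against this order: for instance, phase alpha is in position 1 and phase lambda in position 6, so that constraint holds — and the remaining constraints check out the same way.

Yes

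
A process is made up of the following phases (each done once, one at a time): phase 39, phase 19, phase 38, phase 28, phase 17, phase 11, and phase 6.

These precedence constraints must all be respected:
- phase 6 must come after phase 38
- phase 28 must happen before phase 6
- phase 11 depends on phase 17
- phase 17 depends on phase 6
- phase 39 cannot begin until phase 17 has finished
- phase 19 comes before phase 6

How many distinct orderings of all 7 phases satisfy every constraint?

3 phases have no prerequisites (phase 19, phase 38, phase 28), so any of them could come first.
Systematically extending each partial ordering one phase at a time and counting, there are 12 complete orderings.

12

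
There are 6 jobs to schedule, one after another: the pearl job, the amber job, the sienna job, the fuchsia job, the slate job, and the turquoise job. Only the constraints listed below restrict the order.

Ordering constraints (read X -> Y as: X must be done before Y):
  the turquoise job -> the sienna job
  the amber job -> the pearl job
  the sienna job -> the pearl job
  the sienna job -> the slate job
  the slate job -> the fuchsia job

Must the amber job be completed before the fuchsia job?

No

Nothing in the constraints links the amber job and the fuchsia job; they are unordered relative to each other.
So the amber job can come before the fuchsia job or after — it is not forced.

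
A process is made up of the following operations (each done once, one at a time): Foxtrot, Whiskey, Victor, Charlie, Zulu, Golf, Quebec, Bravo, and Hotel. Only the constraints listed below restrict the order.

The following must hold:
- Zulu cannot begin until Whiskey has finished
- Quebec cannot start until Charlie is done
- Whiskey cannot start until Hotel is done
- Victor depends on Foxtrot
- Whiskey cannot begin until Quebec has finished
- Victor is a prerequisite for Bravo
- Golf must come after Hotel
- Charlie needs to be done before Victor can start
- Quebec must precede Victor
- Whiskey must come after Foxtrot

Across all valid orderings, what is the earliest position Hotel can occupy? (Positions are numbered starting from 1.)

No constraint forces any other operation before Hotel, so it can be placed first.

1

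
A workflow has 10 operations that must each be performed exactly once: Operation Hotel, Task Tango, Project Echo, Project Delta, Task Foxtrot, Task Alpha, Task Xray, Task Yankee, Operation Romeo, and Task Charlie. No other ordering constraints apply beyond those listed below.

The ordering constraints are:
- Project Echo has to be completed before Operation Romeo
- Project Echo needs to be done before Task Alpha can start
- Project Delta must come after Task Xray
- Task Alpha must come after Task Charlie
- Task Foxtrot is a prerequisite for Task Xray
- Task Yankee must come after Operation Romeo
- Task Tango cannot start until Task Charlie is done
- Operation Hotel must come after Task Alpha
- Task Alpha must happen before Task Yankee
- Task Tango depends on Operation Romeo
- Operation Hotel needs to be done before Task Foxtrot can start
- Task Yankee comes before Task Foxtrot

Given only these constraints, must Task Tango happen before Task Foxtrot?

No chain of constraints connects Task Tango to Task Foxtrot in either direction.
There exist valid orderings with Task Foxtrot before Task Tango, so Task Tango is not required to come first.

No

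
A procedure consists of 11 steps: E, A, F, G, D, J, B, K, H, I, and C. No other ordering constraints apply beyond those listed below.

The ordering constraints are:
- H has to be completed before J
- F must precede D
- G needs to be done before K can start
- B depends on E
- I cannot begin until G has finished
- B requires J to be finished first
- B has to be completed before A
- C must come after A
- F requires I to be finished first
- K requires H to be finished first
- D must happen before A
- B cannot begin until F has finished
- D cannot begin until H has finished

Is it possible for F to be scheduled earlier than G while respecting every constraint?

No

There is a dependency chain G → I → F, so F always comes after G.
Hence F can never be scheduled before G.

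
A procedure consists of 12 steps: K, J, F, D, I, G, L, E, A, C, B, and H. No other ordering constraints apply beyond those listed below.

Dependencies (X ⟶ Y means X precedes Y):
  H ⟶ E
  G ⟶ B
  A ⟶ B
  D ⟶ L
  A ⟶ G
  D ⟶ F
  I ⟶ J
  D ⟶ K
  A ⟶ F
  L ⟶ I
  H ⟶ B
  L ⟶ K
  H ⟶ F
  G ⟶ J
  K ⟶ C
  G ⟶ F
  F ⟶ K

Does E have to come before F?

No

E and F are not related by any chain of constraints.
There exist valid orderings with F before E, so E is not required to come first.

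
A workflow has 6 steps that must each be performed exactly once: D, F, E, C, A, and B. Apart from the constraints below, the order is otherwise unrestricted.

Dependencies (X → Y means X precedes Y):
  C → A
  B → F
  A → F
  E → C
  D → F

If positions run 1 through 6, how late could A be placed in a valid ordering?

5

The only step forced after A (directly or by a chain) is F.
With 1 mandatory successor out of 6 steps total, the latest slot for A is 6−1 = 5, and it's reachable by doing all non-successors before A.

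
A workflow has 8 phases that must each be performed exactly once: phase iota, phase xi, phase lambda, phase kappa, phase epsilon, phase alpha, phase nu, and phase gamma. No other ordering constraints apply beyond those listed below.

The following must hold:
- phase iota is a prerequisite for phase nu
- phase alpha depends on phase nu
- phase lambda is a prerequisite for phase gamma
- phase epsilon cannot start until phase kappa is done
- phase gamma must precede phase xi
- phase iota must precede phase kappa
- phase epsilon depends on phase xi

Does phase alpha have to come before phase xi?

No chain of constraints connects phase alpha to phase xi in either direction.
A valid ordering placing phase xi before phase alpha exists, so the answer is no.

No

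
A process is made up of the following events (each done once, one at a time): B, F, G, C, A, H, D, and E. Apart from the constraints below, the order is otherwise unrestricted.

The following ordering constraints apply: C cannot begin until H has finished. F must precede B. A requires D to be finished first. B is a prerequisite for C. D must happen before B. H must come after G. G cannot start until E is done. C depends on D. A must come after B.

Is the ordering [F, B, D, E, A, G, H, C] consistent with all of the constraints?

The sequence places B ahead of D.
Since D is required before B, the ordering is invalid.

No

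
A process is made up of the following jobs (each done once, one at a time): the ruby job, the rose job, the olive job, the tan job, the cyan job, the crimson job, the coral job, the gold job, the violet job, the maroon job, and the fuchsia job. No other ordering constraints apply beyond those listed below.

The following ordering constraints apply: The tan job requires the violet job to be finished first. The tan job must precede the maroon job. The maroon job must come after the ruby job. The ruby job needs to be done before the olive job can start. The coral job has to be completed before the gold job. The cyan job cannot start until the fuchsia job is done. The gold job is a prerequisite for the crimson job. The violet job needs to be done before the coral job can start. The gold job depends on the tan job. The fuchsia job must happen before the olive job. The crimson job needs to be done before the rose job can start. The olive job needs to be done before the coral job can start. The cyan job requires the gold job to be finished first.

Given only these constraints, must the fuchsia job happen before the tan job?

Nothing in the constraints links the fuchsia job and the tan job; they are unordered relative to each other.
So the fuchsia job can come before the tan job or after — it is not forced.

No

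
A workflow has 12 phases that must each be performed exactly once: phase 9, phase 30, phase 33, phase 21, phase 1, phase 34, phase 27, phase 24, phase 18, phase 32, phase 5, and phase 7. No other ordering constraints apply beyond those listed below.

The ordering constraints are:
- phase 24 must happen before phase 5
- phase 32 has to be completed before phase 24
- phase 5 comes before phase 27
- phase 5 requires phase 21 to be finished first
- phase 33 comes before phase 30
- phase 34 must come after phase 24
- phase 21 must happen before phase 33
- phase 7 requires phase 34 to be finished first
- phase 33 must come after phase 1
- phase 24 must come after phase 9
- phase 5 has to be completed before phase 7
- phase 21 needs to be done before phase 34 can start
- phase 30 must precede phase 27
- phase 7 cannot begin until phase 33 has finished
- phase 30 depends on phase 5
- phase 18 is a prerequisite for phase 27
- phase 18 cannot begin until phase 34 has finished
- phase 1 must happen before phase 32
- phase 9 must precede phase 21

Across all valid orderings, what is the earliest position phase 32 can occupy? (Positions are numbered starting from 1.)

Working backwards through the constraints from phase 32, its only required predecessor is phase 1.
So at minimum 1 phase comes before phase 32, putting phase 32 no earlier than position 2. That position is achievable by scheduling exactly that predecessor first.

2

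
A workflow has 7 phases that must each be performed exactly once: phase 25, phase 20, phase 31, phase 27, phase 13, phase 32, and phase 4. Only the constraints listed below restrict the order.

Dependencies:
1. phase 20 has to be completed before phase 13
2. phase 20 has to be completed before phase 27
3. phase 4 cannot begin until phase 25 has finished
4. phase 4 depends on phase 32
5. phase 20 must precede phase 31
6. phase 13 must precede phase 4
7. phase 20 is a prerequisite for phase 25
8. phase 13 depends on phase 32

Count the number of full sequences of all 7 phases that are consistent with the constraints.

2 phases have no prerequisites (phase 20, phase 32), so any of them could come first.
Enumerating by repeatedly choosing an available phase (one whose prerequisites are all placed) gives 130 distinct complete orderings.

130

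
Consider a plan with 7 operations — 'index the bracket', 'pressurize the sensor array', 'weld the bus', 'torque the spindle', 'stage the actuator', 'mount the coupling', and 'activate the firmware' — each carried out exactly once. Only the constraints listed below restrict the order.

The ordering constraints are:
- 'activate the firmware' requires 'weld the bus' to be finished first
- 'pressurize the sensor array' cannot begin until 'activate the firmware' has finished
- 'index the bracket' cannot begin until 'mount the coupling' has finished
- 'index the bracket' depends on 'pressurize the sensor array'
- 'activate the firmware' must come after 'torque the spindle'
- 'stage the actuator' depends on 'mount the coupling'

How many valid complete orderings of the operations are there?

The operations with no prerequisites are 'weld the bus', 'torque the spindle', 'mount the coupling'; any of them can be placed first.
Counting all ways to extend the partial order to a total order gives 40.

40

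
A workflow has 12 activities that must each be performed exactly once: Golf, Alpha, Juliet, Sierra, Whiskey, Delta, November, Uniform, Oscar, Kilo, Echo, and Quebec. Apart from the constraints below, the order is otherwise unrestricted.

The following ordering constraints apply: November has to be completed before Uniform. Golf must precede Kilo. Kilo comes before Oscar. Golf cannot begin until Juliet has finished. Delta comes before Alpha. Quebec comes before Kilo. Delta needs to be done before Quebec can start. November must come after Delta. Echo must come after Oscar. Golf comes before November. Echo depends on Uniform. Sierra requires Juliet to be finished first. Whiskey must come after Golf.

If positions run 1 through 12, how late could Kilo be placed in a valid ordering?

10

The activities that are forced after Kilo, directly or by a chain of constraints, are Oscar, Echo. That's 2 activities.
So at least 2 activities follow Kilo, putting Kilo no later than position 10. That position is achievable by scheduling everything else first.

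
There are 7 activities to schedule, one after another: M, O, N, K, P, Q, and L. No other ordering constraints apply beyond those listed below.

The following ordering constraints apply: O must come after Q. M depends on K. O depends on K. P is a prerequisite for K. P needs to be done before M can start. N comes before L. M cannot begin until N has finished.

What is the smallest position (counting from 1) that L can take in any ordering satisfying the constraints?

The only activity forced before L (directly or transitively) is N.
So at minimum 1 activity comes before L, putting L no earlier than position 2. That position is achievable by scheduling exactly that predecessor first.

2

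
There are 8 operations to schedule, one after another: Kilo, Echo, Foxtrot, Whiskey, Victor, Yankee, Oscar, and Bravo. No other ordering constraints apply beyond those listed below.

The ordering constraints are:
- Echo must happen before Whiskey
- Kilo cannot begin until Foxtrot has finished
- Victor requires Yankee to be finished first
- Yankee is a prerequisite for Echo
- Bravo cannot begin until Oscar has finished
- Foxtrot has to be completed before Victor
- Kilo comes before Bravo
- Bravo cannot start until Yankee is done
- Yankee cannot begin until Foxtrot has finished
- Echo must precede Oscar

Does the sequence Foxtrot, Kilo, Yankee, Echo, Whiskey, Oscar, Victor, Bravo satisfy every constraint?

Checking each listed constraint against this order: for instance, Foxtrot is in position 1 and Victor in position 7, so that constraint holds — and the remaining constraints check out the same way.

Yes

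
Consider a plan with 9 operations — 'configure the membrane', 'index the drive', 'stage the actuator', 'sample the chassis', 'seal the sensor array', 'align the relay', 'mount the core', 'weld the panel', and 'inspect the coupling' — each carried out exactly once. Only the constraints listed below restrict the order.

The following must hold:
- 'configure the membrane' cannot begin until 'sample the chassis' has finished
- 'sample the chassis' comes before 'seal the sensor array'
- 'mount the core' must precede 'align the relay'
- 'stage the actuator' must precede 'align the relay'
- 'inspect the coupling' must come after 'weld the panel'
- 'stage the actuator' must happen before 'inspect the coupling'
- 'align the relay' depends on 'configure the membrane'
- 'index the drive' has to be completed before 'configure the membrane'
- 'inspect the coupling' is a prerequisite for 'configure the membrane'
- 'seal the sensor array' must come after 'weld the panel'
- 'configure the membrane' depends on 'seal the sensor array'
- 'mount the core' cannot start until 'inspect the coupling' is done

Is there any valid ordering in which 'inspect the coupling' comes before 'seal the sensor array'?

Yes

No chain of constraints runs from 'seal the sensor array' to 'inspect the coupling', so 'seal the sensor array' is not required to come first.
That means at least one valid schedule has 'inspect the coupling' before 'seal the sensor array'.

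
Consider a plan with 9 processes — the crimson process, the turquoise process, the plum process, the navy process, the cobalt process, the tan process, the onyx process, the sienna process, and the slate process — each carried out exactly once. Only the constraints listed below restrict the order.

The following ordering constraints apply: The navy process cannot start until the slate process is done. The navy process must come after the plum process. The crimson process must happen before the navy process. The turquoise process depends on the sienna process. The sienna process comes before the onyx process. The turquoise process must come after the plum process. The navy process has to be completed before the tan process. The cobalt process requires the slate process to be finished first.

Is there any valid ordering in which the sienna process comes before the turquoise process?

The constraints force the sienna process before the turquoise process, so yes — every valid ordering has the sienna process earlier.

Yes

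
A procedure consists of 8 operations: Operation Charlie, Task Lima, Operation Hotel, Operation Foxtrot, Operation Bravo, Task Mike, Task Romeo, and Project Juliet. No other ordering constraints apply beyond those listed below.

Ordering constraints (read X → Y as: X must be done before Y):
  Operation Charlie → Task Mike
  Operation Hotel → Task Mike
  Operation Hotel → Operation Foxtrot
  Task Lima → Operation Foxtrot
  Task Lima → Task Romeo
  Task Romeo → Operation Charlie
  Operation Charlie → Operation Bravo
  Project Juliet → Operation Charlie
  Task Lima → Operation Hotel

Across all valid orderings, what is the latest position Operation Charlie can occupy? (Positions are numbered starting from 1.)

The operations that are forced after Operation Charlie, directly or by a chain of constraints, are Operation Bravo, Task Mike. That's 2 operations.
With 2 mandatory successors out of 8 operations total, the latest slot for Operation Charlie is 8−2 = 6, and it's reachable by doing all non-successors before Operation Charlie.

6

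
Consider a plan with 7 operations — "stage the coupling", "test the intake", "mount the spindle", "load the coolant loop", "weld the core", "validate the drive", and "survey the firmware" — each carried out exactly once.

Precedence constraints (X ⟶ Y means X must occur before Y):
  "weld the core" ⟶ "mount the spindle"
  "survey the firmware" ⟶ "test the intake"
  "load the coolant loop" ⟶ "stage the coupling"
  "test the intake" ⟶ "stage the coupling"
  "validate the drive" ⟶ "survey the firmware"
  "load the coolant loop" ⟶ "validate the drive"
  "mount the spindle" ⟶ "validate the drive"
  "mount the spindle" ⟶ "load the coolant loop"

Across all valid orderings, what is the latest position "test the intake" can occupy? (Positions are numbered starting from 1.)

6

The only operation forced after "test the intake" (directly or by a chain) is "stage the coupling".
So at least 1 operation follows "test the intake", putting "test the intake" no later than position 6. That position is achievable by scheduling everything else first.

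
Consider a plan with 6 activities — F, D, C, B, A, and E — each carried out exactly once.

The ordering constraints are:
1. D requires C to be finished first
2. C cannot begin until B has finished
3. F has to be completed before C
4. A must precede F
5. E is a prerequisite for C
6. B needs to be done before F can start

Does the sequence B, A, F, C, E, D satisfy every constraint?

The sequence places C ahead of E.
That contradicts the constraint that E must precede C.

No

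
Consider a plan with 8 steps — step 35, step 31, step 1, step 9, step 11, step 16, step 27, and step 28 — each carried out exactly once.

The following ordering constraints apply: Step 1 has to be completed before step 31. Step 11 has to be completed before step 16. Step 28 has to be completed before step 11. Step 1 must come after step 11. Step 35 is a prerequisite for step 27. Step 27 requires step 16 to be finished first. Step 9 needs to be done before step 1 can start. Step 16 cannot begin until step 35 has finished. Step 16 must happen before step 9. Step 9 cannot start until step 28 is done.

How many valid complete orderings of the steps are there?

12

2 steps have no prerequisites (step 35, step 28), so any of them could come first.
Counting all ways to extend the partial order to a total order gives 12.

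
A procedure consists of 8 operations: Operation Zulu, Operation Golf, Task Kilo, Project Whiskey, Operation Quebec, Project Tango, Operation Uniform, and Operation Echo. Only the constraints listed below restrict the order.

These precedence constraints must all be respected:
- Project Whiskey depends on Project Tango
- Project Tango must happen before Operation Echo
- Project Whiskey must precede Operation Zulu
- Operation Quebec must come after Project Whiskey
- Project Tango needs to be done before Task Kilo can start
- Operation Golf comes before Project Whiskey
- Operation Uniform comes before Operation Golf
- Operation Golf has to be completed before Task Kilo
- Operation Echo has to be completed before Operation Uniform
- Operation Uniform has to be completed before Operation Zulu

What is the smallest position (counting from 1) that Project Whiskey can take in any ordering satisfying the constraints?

Every operation that must precede Project Whiskey has to come before it. Tracing all chains that end at Project Whiskey, those operations are: Operation Golf, Project Tango, Operation Uniform, Operation Echo — 4 in total.
With 4 mandatory predecessors, the earliest Project Whiskey can sit is position 4+1 = 5, and placing just those 4 first achieves it.

5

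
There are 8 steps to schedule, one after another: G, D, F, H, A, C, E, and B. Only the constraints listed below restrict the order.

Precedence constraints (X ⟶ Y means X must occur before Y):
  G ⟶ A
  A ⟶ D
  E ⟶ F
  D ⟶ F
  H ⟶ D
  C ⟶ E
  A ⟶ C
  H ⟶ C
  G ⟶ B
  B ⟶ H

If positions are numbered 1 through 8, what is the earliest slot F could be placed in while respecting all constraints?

The steps that are forced before F, directly or transitively, are G, D, H, A, C, E, B. That's 7 steps.
With 7 mandatory predecessors, the earliest F can sit is position 7+1 = 8, and placing just those 7 first achieves it.

8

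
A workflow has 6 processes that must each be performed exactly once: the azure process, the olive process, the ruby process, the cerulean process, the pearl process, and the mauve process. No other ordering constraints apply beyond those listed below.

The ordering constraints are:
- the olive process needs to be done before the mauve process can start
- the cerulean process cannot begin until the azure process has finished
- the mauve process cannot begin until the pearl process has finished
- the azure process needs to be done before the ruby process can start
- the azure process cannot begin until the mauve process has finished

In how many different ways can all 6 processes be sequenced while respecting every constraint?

2 processes have no prerequisites (the olive process, the pearl process), so any of them could come first.
Enumerating by repeatedly choosing an available process (one whose prerequisites are all placed) gives 4 distinct complete orderings.

4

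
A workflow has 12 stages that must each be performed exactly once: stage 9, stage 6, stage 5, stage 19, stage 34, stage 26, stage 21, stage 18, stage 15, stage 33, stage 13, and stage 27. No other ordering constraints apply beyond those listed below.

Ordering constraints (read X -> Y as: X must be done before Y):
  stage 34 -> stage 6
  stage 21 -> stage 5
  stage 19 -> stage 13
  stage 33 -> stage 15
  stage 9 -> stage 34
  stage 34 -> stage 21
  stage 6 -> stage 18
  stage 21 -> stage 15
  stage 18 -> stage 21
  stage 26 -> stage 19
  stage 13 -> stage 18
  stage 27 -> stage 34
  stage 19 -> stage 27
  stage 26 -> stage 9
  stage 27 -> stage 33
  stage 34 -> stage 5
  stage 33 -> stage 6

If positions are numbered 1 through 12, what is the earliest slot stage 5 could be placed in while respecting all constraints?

Every stage that must precede stage 5 has to come before it. Tracing all chains that end at stage 5, those stages are: stage 9, stage 6, stage 19, stage 34, stage 26, stage 21, stage 18, stage 33, stage 13, stage 27 — 10 in total.
So at minimum 10 stages come before stage 5, putting stage 5 no earlier than position 11. That position is achievable by scheduling exactly those predecessors first.

11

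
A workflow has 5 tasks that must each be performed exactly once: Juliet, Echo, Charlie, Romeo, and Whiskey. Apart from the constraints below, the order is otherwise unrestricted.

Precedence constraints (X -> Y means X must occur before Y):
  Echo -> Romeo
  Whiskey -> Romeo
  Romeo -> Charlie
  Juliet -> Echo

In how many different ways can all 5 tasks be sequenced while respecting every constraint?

2 tasks have no prerequisites (Juliet, Whiskey), so any of them could come first.
Enumerating by repeatedly choosing an available task (one whose prerequisites are all placed) gives 3 distinct complete orderings.

3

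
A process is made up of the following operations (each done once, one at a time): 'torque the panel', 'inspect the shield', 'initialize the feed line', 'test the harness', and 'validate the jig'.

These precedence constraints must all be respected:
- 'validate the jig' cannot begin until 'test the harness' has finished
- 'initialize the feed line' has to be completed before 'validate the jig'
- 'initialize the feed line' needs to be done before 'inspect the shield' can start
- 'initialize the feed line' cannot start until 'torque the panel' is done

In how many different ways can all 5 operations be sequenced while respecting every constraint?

7

The operations with no prerequisites are 'torque the panel', 'test the harness'; any of them can be placed first.
Systematically extending each partial ordering one operation at a time and counting, there are 7 complete orderings.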